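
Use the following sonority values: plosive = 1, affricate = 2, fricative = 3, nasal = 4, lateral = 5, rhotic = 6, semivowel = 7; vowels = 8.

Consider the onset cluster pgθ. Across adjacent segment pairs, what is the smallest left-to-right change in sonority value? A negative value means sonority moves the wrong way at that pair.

0

/p/ — plosive, sonority 1.
/g/ — plosive, sonority 1.
/θ/ — fricative, sonority 3.
/p/→/g/: change +0.
/g/→/θ/: change +2.
Minimum = 0.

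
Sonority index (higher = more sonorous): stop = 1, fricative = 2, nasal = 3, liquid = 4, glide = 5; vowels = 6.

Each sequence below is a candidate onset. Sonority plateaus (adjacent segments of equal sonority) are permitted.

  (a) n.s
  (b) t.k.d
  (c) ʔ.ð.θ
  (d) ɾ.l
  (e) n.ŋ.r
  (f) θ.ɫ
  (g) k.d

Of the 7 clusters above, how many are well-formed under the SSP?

(a) n.s: profile 3-2 — violates.
(b) t.k.d: profile 1-1-1 — obeys.
(c) ʔ.ð.θ: profile 1-2-2 — obeys.
(d) ɾ.l: profile 4-4 — obeys.
(e) n.ŋ.r: profile 3-3-4 — obeys.
(f) θ.ɫ: profile 2-4 — obeys.
(g) k.d: profile 1-1 — obeys.

6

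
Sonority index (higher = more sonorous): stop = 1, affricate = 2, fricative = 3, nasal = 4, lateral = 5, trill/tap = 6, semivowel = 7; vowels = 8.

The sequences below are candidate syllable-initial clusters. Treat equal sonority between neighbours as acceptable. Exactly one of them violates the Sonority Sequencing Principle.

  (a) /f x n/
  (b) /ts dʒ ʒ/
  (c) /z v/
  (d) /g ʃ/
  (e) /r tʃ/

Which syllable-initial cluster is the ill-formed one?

e

(a) 3-3-4 → obeys
(b) 2-2-3 → obeys
(c) 3-3 → obeys
(d) 1-3 → obeys
(e) 6-2 → violates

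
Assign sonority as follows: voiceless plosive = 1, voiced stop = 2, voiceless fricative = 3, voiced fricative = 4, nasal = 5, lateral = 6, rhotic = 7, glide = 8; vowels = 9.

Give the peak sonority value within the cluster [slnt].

6

/s/ is a voiceless fricative (sonority 3).
/l/ is a lateral (sonority 6).
/n/ is a nasal (sonority 5).
/t/ is a voiceless plosive (sonority 1).
The maximum is 6.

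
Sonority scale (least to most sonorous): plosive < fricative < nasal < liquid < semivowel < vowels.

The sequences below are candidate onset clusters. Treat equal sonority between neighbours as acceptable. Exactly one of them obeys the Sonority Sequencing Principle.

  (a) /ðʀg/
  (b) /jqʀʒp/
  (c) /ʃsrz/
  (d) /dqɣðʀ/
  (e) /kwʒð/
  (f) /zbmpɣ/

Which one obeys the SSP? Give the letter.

(a) 2-4-1 → violates
(b) 5-1-4-2-1 → violates
(c) 2-2-4-2 → violates
(d) 1-1-2-2-4 → obeys
(e) 1-5-2-2 → violates
(f) 2-1-3-1-2 → violates

d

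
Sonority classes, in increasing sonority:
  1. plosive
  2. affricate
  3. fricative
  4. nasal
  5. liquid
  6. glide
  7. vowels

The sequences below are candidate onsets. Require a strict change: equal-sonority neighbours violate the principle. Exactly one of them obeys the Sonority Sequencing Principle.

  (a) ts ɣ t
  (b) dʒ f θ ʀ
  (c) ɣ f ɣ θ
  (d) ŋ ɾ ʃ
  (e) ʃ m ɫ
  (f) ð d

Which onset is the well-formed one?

(a) sonority 2-3-1: ill-formed.
(b) sonority 2-3-3-5: ill-formed.
(c) sonority 3-3-3-3: ill-formed.
(d) sonority 4-5-3: ill-formed.
(e) sonority 3-4-5: well-formed.
(f) sonority 3-1: ill-formed.

e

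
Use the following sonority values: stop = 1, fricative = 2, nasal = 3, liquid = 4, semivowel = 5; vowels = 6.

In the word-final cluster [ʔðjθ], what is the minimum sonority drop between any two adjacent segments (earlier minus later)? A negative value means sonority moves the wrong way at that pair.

/ʔ/ is a stop (sonority 1).
/ð/ is a fricative (sonority 2).
/j/ is a semivowel (sonority 5).
/θ/ is a fricative (sonority 2).
/ʔ/→/ð/: change -1.
/ð/→/j/: change -3.
/j/→/θ/: change +3.
Minimum = -3.

-3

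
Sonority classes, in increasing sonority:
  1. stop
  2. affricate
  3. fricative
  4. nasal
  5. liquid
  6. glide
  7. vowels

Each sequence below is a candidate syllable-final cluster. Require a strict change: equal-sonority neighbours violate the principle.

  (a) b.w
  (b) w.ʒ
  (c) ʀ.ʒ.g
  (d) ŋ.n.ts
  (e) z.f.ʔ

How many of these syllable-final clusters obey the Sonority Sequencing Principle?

2

(a) sonority 1-6: ill-formed.
(b) sonority 6-3: well-formed.
(c) sonority 5-3-1: well-formed.
(d) sonority 4-4-2: ill-formed.
(e) sonority 3-3-1: ill-formed.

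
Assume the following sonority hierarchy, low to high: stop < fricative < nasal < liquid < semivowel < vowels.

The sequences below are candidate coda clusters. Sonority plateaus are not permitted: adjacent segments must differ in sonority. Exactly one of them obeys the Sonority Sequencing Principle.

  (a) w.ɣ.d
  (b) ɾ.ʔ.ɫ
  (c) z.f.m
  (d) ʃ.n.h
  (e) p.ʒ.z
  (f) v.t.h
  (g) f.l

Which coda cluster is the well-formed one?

(a) sonority 5-2-1: well-formed.
(b) sonority 4-1-4: ill-formed.
(c) sonority 2-2-3: ill-formed.
(d) sonority 2-3-2: ill-formed.
(e) sonority 1-2-2: ill-formed.
(f) sonority 2-1-2: ill-formed.
(g) sonority 2-4: ill-formed.

a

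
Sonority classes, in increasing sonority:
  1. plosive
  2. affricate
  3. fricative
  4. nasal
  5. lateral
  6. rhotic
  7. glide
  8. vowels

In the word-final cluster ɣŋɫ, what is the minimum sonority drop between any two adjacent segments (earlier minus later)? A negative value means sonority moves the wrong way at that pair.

-1

/ɣ/ — fricative, sonority 3.
/ŋ/ — nasal, sonority 4.
/ɫ/ — lateral, sonority 5.
/ɣ/→/ŋ/: change -1.
/ŋ/→/ɫ/: change -1.
Minimum = -1.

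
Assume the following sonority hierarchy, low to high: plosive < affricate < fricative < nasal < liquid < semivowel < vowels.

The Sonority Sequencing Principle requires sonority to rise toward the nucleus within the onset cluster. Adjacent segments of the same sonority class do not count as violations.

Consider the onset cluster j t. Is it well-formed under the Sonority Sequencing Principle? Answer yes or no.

/j/: semivowel = 6.
/t/: plosive = 1.
The profile is 6-1. Between /j/ (6) and /t/ (1) sonority does not rise, so the cluster violates the SSP.

no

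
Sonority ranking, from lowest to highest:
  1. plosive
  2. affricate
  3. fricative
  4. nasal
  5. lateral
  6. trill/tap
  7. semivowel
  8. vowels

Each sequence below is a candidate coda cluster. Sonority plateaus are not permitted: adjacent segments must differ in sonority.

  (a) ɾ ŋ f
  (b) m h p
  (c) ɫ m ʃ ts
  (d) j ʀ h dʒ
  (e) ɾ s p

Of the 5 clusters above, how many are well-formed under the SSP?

5

(a) ɾ ŋ f: profile 6-4-3 — obeys.
(b) m h p: profile 4-3-1 — obeys.
(c) ɫ m ʃ ts: profile 5-4-3-2 — obeys.
(d) j ʀ h dʒ: profile 7-6-3-2 — obeys.
(e) ɾ s p: profile 6-3-1 — obeys.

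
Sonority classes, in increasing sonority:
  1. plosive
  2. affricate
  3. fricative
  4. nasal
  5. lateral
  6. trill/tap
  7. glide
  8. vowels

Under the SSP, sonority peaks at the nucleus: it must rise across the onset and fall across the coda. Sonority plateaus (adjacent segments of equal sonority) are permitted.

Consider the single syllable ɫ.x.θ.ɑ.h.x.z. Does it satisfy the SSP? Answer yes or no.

Onset: /ɫ/ is a lateral (sonority 5), /x/ is a fricative (sonority 3), /θ/ is a fricative (sonority 3); then the nucleus /ɑ/ (sonority 8).
Onset profile 5-3-3-8 — does not rise throughout.
Coda: /h/ is a fricative (sonority 3), /x/ is a fricative (sonority 3), /z/ is a fricative (sonority 3).
Coda profile 8-3-3-3 — falls from the nucleus.

no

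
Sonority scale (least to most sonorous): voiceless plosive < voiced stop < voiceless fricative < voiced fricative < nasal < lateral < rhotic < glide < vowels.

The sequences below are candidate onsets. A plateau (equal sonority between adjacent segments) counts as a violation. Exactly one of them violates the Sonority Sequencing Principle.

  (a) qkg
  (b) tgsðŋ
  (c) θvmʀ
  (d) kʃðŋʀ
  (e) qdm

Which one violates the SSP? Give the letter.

(a) sonority 1-1-2: ill-formed.
(b) sonority 1-2-3-4-5: well-formed.
(c) sonority 3-4-5-7: well-formed.
(d) sonority 1-3-4-5-7: well-formed.
(e) sonority 1-2-5: well-formed.

a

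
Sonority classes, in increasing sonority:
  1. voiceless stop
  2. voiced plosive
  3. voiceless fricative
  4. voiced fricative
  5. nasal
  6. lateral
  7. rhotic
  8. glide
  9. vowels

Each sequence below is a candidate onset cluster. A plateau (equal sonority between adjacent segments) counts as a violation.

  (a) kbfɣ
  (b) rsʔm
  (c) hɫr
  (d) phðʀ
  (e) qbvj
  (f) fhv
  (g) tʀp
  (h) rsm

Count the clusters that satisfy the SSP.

4

(a) sonority 1-2-3-4: well-formed.
(b) sonority 7-3-1-5: ill-formed.
(c) sonority 3-6-7: well-formed.
(d) sonority 1-3-4-7: well-formed.
(e) sonority 1-2-4-8: well-formed.
(f) sonority 3-3-4: ill-formed.
(g) sonority 1-7-1: ill-formed.
(h) sonority 7-3-5: ill-formed.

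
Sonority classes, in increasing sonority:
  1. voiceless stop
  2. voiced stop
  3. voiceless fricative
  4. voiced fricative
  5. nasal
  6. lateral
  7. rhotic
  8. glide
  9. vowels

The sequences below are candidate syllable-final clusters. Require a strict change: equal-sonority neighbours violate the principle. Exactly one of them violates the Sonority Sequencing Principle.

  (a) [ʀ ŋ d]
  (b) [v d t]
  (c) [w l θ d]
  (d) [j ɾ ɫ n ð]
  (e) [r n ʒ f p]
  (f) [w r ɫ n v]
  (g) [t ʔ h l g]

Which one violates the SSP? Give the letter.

g

(a) sonority 7-5-2: well-formed.
(b) sonority 4-2-1: well-formed.
(c) sonority 8-6-3-2: well-formed.
(d) sonority 8-7-6-5-4: well-formed.
(e) sonority 7-5-4-3-1: well-formed.
(f) sonority 8-7-6-5-4: well-formed.
(g) sonority 1-1-3-6-2: ill-formed.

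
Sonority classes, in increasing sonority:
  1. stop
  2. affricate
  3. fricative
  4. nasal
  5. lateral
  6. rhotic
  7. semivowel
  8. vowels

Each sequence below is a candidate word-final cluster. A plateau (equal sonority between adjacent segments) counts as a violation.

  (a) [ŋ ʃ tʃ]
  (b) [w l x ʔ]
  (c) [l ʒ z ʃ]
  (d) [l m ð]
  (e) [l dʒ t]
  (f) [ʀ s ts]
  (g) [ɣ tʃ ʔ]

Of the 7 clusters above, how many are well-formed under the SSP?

6

(a) sonority 4-3-2: well-formed.
(b) sonority 7-5-3-1: well-formed.
(c) sonority 5-3-3-3: ill-formed.
(d) sonority 5-4-3: well-formed.
(e) sonority 5-2-1: well-formed.
(f) sonority 6-3-2: well-formed.
(g) sonority 3-2-1: well-formed.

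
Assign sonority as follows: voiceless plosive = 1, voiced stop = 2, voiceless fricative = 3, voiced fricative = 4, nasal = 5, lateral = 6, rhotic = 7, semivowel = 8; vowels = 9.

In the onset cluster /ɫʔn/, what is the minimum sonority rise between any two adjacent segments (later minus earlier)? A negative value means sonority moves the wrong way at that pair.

/ɫ/ — lateral, sonority 6.
/ʔ/ — voiceless plosive, sonority 1.
/n/ — nasal, sonority 5.
/ɫ/→/ʔ/: change -5.
/ʔ/→/n/: change +4.
Minimum = -5.

-5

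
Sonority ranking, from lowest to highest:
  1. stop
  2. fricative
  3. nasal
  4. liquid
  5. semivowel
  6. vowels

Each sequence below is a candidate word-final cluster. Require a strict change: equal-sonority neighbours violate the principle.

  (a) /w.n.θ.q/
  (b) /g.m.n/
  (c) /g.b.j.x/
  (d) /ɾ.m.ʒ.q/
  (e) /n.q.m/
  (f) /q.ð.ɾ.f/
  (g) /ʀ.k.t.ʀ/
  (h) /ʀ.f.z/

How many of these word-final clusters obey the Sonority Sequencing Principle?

2

(a) sonority 5-3-2-1: well-formed.
(b) sonority 1-3-3: ill-formed.
(c) sonority 1-1-5-2: ill-formed.
(d) sonority 4-3-2-1: well-formed.
(e) sonority 3-1-3: ill-formed.
(f) sonority 1-2-4-2: ill-formed.
(g) sonority 4-1-1-4: ill-formed.
(h) sonority 4-2-2: ill-formed.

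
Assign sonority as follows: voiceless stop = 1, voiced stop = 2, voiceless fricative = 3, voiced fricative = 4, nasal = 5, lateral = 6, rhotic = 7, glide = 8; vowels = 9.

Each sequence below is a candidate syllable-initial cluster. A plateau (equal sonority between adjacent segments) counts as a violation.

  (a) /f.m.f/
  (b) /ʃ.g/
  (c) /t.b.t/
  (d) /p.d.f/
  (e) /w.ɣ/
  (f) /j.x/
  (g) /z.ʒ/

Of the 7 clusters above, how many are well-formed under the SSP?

(a) /f.m.f/: profile 3-5-3 — violates.
(b) /ʃ.g/: profile 3-2 — violates.
(c) /t.b.t/: profile 1-2-1 — violates.
(d) /p.d.f/: profile 1-2-3 — obeys.
(e) /w.ɣ/: profile 8-4 — violates.
(f) /j.x/: profile 8-3 — violates.
(g) /z.ʒ/: profile 4-4 — violates.

1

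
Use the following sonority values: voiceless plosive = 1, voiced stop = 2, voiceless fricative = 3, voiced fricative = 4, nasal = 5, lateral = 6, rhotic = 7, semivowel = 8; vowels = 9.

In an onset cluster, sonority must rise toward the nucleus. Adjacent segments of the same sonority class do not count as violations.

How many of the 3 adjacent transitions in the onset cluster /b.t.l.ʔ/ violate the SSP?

/b/ — voiced stop, sonority 2.
/t/ — voiceless plosive, sonority 1.
/l/ — lateral, sonority 6.
/ʔ/ — voiceless plosive, sonority 1.
/b/→/t/: 2→1 (does not rise) — violation.
/t/→/l/: 1→6 (rises) — ok.
/l/→/ʔ/: 6→1 (does not rise) — violation.

2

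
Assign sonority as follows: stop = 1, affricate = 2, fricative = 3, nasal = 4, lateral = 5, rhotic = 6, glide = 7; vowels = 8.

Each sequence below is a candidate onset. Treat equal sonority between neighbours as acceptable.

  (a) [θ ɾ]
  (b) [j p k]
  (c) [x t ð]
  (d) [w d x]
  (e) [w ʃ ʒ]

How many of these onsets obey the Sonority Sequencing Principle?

(a) 3-6 → obeys
(b) 7-1-1 → violates
(c) 3-1-3 → violates
(d) 7-1-3 → violates
(e) 7-3-3 → violates

1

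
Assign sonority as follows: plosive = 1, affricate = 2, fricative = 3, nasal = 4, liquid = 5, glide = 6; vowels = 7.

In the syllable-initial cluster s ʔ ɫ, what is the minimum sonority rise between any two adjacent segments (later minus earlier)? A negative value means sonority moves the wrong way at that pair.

-2

/s/ — fricative, sonority 3.
/ʔ/ — plosive, sonority 1.
/ɫ/ — liquid, sonority 5.
/s/→/ʔ/: change -2.
/ʔ/→/ɫ/: change +4.
Minimum = -2.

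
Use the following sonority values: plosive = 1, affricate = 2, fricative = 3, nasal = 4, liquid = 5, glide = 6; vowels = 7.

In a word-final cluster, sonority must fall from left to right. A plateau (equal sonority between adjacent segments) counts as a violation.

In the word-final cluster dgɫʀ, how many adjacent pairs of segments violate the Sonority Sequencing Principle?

/d/ — plosive, sonority 1.
/g/ — plosive, sonority 1.
/ɫ/ — liquid, sonority 5.
/ʀ/ — liquid, sonority 5.
/d/→/g/: 1→1 (plateau) — violation.
/g/→/ɫ/: 1→5 (does not fall) — violation.
/ɫ/→/ʀ/: 5→5 (plateau) — violation.

3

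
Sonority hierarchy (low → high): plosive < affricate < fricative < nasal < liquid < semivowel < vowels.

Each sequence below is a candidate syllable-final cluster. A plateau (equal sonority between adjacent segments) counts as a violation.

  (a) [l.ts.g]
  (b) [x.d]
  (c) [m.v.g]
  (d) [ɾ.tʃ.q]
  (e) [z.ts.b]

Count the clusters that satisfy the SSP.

(a) [l.ts.g]: profile 5-2-1 — obeys.
(b) [x.d]: profile 3-1 — obeys.
(c) [m.v.g]: profile 4-3-1 — obeys.
(d) [ɾ.tʃ.q]: profile 5-2-1 — obeys.
(e) [z.ts.b]: profile 3-2-1 — obeys.

5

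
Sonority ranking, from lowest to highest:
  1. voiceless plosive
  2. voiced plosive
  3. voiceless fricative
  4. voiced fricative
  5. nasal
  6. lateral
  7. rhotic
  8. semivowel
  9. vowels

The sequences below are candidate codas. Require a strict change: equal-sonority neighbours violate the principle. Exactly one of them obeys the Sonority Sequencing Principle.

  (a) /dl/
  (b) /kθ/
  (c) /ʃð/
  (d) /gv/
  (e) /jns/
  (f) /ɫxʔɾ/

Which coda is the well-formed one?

(a) 2-6 → violates
(b) 1-3 → violates
(c) 3-4 → violates
(d) 2-4 → violates
(e) 8-5-3 → obeys
(f) 6-3-1-7 → violates

e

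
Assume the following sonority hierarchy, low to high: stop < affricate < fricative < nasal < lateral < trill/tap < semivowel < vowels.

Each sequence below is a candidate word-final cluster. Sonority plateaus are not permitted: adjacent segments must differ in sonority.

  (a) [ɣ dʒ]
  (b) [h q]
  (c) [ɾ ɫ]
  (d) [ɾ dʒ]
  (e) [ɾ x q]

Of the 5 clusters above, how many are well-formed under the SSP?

5

(a) sonority 3-2: well-formed.
(b) sonority 3-1: well-formed.
(c) sonority 6-5: well-formed.
(d) sonority 6-2: well-formed.
(e) sonority 6-3-1: well-formed.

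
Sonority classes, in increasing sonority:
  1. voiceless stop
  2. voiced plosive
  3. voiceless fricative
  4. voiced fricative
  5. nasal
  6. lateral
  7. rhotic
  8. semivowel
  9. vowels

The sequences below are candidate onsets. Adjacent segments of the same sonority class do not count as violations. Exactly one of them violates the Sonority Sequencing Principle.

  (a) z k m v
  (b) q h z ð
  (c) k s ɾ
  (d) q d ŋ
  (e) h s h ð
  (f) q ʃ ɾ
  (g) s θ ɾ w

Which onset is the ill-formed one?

(a) sonority 4-1-5-4: ill-formed.
(b) sonority 1-3-4-4: well-formed.
(c) sonority 1-3-7: well-formed.
(d) sonority 1-2-5: well-formed.
(e) sonority 3-3-3-4: well-formed.
(f) sonority 1-3-7: well-formed.
(g) sonority 3-3-7-8: well-formed.

a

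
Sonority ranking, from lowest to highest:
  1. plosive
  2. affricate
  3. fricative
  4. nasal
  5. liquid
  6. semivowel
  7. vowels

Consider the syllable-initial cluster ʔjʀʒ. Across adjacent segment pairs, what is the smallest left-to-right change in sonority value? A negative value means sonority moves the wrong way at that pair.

/ʔ/ — plosive, sonority 1.
/j/ — semivowel, sonority 6.
/ʀ/ — liquid, sonority 5.
/ʒ/ — fricative, sonority 3.
/ʔ/→/j/: change +5.
/j/→/ʀ/: change -1.
/ʀ/→/ʒ/: change -2.
Minimum = -2.

-2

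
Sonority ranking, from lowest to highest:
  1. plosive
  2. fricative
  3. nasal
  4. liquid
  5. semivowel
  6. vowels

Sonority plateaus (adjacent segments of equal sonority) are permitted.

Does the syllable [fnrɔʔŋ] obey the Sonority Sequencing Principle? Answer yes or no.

no

Onset: /f/ is a fricative (sonority 2), /n/ is a nasal (sonority 3), /r/ is a liquid (sonority 4); then the nucleus /ɔ/ (sonority 6).
Onset profile 2-3-4-6 — rises to the nucleus.
Coda: /ʔ/ is a plosive (sonority 1), /ŋ/ is a nasal (sonority 3).
Coda profile 6-1-3 — does not fall throughout.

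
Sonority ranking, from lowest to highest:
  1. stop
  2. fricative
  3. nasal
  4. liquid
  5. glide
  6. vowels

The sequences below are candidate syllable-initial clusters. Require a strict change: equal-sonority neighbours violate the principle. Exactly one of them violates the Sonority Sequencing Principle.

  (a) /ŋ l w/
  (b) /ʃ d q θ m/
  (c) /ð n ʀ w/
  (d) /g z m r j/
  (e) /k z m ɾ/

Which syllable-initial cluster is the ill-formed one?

b

(a) sonority 3-4-5: well-formed.
(b) sonority 2-1-1-2-3: ill-formed.
(c) sonority 2-3-4-5: well-formed.
(d) sonority 1-2-3-4-5: well-formed.
(e) sonority 1-2-3-4: well-formed.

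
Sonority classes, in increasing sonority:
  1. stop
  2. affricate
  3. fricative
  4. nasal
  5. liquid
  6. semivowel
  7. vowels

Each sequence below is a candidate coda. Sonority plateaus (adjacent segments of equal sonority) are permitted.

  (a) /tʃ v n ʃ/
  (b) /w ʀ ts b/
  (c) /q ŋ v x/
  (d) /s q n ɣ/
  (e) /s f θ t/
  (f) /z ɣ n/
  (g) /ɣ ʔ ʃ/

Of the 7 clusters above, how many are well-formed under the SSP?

2

(a) /tʃ v n ʃ/: profile 2-3-4-3 — violates.
(b) /w ʀ ts b/: profile 6-5-2-1 — obeys.
(c) /q ŋ v x/: profile 1-4-3-3 — violates.
(d) /s q n ɣ/: profile 3-1-4-3 — violates.
(e) /s f θ t/: profile 3-3-3-1 — obeys.
(f) /z ɣ n/: profile 3-3-4 — violates.
(g) /ɣ ʔ ʃ/: profile 3-1-3 — violates.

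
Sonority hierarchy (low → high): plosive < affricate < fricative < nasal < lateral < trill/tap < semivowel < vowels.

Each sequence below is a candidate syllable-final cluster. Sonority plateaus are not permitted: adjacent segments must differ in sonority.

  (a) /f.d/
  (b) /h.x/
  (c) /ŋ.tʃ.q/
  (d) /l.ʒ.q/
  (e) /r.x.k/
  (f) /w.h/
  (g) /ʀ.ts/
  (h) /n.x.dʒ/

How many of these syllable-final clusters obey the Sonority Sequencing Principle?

7

(a) /f.d/: profile 3-1 — obeys.
(b) /h.x/: profile 3-3 — violates.
(c) /ŋ.tʃ.q/: profile 4-2-1 — obeys.
(d) /l.ʒ.q/: profile 5-3-1 — obeys.
(e) /r.x.k/: profile 6-3-1 — obeys.
(f) /w.h/: profile 7-3 — obeys.
(g) /ʀ.ts/: profile 6-2 — obeys.
(h) /n.x.dʒ/: profile 4-3-2 — obeys.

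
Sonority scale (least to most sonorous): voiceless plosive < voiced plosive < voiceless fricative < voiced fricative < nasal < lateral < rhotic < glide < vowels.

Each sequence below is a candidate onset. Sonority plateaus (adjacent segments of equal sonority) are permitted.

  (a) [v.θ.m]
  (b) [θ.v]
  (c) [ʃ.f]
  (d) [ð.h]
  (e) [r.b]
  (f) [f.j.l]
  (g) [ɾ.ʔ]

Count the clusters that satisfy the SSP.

(a) 4-3-5 → violates
(b) 3-4 → obeys
(c) 3-3 → obeys
(d) 4-3 → violates
(e) 7-2 → violates
(f) 3-8-6 → violates
(g) 7-1 → violates

2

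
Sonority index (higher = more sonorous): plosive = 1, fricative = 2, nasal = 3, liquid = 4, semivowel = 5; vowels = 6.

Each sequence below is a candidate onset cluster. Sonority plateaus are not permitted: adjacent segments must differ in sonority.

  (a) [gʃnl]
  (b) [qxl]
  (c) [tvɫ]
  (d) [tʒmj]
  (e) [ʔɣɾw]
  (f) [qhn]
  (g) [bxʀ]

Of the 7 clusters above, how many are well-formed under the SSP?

7

(a) sonority 1-2-3-4: well-formed.
(b) sonority 1-2-4: well-formed.
(c) sonority 1-2-4: well-formed.
(d) sonority 1-2-3-5: well-formed.
(e) sonority 1-2-4-5: well-formed.
(f) sonority 1-2-3: well-formed.
(g) sonority 1-2-4: well-formed.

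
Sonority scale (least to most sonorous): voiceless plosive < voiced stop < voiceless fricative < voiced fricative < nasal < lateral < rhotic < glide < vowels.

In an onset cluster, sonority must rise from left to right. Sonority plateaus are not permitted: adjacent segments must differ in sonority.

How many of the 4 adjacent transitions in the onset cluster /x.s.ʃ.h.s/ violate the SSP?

4

/x/ — voiceless fricative, sonority 3.
/s/ — voiceless fricative, sonority 3.
/ʃ/ — voiceless fricative, sonority 3.
/h/ — voiceless fricative, sonority 3.
/s/ — voiceless fricative, sonority 3.
/x/→/s/: 3→3 (plateau) — violation.
/s/→/ʃ/: 3→3 (plateau) — violation.
/ʃ/→/h/: 3→3 (plateau) — violation.
/h/→/s/: 3→3 (plateau) — violation.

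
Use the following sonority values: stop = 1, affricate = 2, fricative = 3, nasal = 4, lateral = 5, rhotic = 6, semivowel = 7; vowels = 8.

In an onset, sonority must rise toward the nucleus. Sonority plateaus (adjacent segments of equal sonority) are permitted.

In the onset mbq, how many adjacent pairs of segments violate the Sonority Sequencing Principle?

/m/ is a nasal (sonority 4).
/b/ is a stop (sonority 1).
/q/ is a stop (sonority 1).
/m/→/b/: 4→1 (does not rise) — violation.
/b/→/q/: 1→1 (plateau, allowed) — ok.

1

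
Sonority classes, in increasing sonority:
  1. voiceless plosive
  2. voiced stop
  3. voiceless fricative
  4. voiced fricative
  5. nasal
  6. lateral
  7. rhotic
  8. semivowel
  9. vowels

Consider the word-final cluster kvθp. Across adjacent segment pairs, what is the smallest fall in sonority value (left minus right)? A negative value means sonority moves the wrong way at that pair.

/k/: voiceless plosive = 1.
/v/: voiced fricative = 4.
/θ/: voiceless fricative = 3.
/p/: voiceless plosive = 1.
/k/→/v/: change -3.
/v/→/θ/: change +1.
/θ/→/p/: change +2.
Minimum = -3.

-3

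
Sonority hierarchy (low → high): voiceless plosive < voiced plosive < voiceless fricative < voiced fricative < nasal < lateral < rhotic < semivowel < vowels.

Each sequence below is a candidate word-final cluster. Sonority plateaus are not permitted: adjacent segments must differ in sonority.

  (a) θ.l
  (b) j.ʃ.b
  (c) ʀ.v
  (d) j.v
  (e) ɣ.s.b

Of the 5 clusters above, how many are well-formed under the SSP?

4

(a) 3-6 → violates
(b) 8-3-2 → obeys
(c) 7-4 → obeys
(d) 8-4 → obeys
(e) 4-3-2 → obeys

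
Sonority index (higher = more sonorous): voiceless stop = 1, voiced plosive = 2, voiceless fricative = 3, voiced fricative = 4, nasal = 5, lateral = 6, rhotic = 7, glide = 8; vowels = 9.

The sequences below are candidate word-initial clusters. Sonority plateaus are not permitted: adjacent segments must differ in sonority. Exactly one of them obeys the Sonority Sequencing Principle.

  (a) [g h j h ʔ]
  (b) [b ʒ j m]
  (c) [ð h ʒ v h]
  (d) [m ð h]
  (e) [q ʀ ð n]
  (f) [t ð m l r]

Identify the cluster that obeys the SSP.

(a) 2-3-8-3-1 → violates
(b) 2-4-8-5 → violates
(c) 4-3-4-4-3 → violates
(d) 5-4-3 → violates
(e) 1-7-4-5 → violates
(f) 1-4-5-6-7 → obeys

f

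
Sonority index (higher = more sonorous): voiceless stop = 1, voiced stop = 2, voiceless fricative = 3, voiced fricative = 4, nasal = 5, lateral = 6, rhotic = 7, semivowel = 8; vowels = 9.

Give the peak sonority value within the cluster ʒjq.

/ʒ/: voiced fricative = 4.
/j/: semivowel = 8.
/q/: voiceless stop = 1.
The maximum is 8.

8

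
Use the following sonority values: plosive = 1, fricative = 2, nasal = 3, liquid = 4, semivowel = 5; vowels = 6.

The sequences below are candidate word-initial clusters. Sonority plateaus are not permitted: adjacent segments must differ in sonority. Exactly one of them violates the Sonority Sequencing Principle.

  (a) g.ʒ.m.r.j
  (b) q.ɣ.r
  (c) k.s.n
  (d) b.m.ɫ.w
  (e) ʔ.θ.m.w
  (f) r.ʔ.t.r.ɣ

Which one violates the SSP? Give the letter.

(a) g.ʒ.m.r.j: profile 1-2-3-4-5 — obeys.
(b) q.ɣ.r: profile 1-2-4 — obeys.
(c) k.s.n: profile 1-2-3 — obeys.
(d) b.m.ɫ.w: profile 1-3-4-5 — obeys.
(e) ʔ.θ.m.w: profile 1-2-3-5 — obeys.
(f) r.ʔ.t.r.ɣ: profile 4-1-1-4-2 — violates.

f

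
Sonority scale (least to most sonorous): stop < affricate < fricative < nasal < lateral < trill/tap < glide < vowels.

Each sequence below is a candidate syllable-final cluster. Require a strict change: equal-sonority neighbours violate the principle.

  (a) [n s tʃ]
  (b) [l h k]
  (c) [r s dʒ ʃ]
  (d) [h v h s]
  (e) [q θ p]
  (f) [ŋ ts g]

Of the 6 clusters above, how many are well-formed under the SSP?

(a) sonority 4-3-2: well-formed.
(b) sonority 5-3-1: well-formed.
(c) sonority 6-3-2-3: ill-formed.
(d) sonority 3-3-3-3: ill-formed.
(e) sonority 1-3-1: ill-formed.
(f) sonority 4-2-1: well-formed.

3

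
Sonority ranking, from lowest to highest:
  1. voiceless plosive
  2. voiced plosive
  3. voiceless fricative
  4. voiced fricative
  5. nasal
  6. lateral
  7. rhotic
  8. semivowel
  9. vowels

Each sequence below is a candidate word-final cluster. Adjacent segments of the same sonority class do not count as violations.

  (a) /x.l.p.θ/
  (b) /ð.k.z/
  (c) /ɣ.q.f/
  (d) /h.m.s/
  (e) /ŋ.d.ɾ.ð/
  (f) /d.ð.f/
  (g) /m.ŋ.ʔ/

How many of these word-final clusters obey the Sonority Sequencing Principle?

(a) 3-6-1-3 → violates
(b) 4-1-4 → violates
(c) 4-1-3 → violates
(d) 3-5-3 → violates
(e) 5-2-7-4 → violates
(f) 2-4-3 → violates
(g) 5-5-1 → obeys

1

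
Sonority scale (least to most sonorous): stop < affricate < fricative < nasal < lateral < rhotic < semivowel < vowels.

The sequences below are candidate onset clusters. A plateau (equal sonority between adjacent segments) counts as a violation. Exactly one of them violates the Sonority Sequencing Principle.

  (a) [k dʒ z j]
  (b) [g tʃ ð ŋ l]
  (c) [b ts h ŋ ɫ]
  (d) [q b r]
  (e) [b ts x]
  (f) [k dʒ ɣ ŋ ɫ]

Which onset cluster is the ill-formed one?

d

(a) [k dʒ z j]: profile 1-2-3-7 — obeys.
(b) [g tʃ ð ŋ l]: profile 1-2-3-4-5 — obeys.
(c) [b ts h ŋ ɫ]: profile 1-2-3-4-5 — obeys.
(d) [q b r]: profile 1-1-6 — violates.
(e) [b ts x]: profile 1-2-3 — obeys.
(f) [k dʒ ɣ ŋ ɫ]: profile 1-2-3-4-5 — obeys.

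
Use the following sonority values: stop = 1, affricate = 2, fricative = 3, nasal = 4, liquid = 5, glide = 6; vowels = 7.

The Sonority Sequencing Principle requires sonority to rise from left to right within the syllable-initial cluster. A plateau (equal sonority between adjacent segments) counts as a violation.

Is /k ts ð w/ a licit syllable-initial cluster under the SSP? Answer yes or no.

/k/: stop = 1.
/ts/: affricate = 2.
/ð/: fricative = 3.
/w/: glide = 6.
The profile 1-2-3-6 strictly rises, so the syllable-initial cluster satisfies the SSP.

yes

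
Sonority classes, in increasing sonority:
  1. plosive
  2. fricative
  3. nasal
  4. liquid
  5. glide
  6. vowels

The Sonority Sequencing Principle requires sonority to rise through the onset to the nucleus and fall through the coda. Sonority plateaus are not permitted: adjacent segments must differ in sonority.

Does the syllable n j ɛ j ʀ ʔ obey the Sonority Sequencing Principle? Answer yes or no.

yes

Onset: /n/ is a nasal (sonority 3), /j/ is a glide (sonority 5); then the nucleus /ɛ/ (sonority 6).
Onset profile 3-5-6 — rises to the nucleus.
Coda: /j/ is a glide (sonority 5), /ʀ/ is a liquid (sonority 4), /ʔ/ is a plosive (sonority 1).
Coda profile 6-5-4-1 — falls from the nucleus.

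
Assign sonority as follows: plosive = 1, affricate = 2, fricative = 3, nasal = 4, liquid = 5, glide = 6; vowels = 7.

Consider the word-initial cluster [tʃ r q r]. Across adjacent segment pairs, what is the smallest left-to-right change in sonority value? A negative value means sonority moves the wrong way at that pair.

-4

/tʃ/ is an affricate (sonority 2).
/r/ is a liquid (sonority 5).
/q/ is a plosive (sonority 1).
/r/ is a liquid (sonority 5).
/tʃ/→/r/: change +3.
/r/→/q/: change -4.
/q/→/r/: change +4.
Minimum = -4.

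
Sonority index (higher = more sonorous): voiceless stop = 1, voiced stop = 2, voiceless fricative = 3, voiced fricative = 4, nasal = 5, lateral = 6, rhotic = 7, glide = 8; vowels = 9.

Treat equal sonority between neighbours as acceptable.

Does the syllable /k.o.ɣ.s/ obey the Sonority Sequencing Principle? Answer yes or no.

Onset: /k/ is a voiceless stop (sonority 1); then the nucleus /o/ (sonority 9).
Onset profile 1-9 — rises to the nucleus.
Coda: /ɣ/ is a voiced fricative (sonority 4), /s/ is a voiceless fricative (sonority 3).
Coda profile 9-4-3 — falls from the nucleus.

yes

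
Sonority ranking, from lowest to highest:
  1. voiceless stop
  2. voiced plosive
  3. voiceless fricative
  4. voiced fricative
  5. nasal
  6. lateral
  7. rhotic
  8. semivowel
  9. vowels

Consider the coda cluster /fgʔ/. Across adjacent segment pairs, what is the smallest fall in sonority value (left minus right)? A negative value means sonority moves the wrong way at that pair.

/f/ is a voiceless fricative (sonority 3).
/g/ is a voiced plosive (sonority 2).
/ʔ/ is a voiceless stop (sonority 1).
/f/→/g/: change +1.
/g/→/ʔ/: change +1.
Minimum = 1.

1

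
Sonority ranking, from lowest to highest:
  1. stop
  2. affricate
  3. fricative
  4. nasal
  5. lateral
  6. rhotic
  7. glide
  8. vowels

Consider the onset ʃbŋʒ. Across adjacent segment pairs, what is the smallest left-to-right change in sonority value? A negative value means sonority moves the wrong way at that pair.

-2

/ʃ/: fricative = 3.
/b/: stop = 1.
/ŋ/: nasal = 4.
/ʒ/: fricative = 3.
/ʃ/→/b/: change -2.
/b/→/ŋ/: change +3.
/ŋ/→/ʒ/: change -1.
Minimum = -2.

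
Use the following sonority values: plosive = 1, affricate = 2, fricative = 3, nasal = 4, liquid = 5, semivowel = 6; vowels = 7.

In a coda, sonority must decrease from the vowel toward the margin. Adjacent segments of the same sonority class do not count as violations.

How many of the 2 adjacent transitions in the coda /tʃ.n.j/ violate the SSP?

2

/tʃ/ — affricate, sonority 2.
/n/ — nasal, sonority 4.
/j/ — semivowel, sonority 6.
/tʃ/→/n/: 2→4 (does not fall) — violation.
/n/→/j/: 4→6 (does not fall) — violation.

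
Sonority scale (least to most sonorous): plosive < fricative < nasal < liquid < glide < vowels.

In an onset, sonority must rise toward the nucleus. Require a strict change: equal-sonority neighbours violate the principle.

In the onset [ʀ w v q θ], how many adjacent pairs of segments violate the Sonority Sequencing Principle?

/ʀ/ is a liquid (sonority 4).
/w/ is a glide (sonority 5).
/v/ is a fricative (sonority 2).
/q/ is a plosive (sonority 1).
/θ/ is a fricative (sonority 2).
/ʀ/→/w/: 4→5 (rises) — ok.
/w/→/v/: 5→2 (does not rise) — violation.
/v/→/q/: 2→1 (does not rise) — violation.
/q/→/θ/: 1→2 (rises) — ok.

2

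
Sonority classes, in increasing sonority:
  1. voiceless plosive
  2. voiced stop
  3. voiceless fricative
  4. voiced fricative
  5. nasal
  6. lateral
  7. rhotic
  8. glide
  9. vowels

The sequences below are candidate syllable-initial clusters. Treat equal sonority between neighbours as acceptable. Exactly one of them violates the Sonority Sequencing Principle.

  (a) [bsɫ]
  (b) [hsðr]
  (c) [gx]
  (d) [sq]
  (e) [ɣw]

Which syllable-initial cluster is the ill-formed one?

d

(a) [bsɫ]: profile 2-3-6 — obeys.
(b) [hsðr]: profile 3-3-4-7 — obeys.
(c) [gx]: profile 2-3 — obeys.
(d) [sq]: profile 3-1 — violates.
(e) [ɣw]: profile 4-8 — obeys.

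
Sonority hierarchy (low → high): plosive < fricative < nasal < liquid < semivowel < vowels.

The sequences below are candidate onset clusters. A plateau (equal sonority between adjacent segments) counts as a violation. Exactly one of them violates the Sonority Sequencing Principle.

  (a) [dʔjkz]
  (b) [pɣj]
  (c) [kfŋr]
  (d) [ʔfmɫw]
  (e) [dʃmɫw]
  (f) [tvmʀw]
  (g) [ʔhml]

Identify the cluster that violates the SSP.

a

(a) sonority 1-1-5-1-2: ill-formed.
(b) sonority 1-2-5: well-formed.
(c) sonority 1-2-3-4: well-formed.
(d) sonority 1-2-3-4-5: well-formed.
(e) sonority 1-2-3-4-5: well-formed.
(f) sonority 1-2-3-4-5: well-formed.
(g) sonority 1-2-3-4: well-formed.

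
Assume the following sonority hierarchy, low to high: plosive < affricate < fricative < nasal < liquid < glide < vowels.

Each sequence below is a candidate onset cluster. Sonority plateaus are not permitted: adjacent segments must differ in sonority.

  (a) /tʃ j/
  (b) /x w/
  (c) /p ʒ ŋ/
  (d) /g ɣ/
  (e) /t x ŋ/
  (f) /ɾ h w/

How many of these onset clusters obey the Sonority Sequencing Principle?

(a) /tʃ j/: profile 2-6 — obeys.
(b) /x w/: profile 3-6 — obeys.
(c) /p ʒ ŋ/: profile 1-3-4 — obeys.
(d) /g ɣ/: profile 1-3 — obeys.
(e) /t x ŋ/: profile 1-3-4 — obeys.
(f) /ɾ h w/: profile 5-3-6 — violates.

5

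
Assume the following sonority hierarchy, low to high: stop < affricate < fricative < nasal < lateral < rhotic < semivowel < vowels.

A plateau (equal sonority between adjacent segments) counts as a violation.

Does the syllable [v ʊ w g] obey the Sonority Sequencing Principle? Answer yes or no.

Onset: /v/ is a fricative (sonority 3); then the nucleus /ʊ/ (sonority 8).
Onset profile 3-8 — rises to the nucleus.
Coda: /w/ is a semivowel (sonority 7), /g/ is a stop (sonority 1).
Coda profile 8-7-1 — falls from the nucleus.

yes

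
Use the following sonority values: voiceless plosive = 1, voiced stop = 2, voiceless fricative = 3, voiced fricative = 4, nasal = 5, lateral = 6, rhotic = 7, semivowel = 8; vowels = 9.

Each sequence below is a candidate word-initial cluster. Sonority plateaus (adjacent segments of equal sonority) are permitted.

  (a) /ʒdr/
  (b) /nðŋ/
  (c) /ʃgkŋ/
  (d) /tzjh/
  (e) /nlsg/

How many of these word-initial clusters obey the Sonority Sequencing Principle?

0

(a) 4-2-7 → violates
(b) 5-4-5 → violates
(c) 3-2-1-5 → violates
(d) 1-4-8-3 → violates
(e) 5-6-3-2 → violates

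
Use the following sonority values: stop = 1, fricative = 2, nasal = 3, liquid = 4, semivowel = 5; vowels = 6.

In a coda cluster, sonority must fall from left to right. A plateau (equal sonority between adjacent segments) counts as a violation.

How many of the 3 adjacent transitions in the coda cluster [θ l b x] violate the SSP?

/θ/: fricative = 2.
/l/: liquid = 4.
/b/: stop = 1.
/x/: fricative = 2.
/θ/→/l/: 2→4 (does not fall) — violation.
/l/→/b/: 4→1 (falls) — ok.
/b/→/x/: 1→2 (does not fall) — violation.

2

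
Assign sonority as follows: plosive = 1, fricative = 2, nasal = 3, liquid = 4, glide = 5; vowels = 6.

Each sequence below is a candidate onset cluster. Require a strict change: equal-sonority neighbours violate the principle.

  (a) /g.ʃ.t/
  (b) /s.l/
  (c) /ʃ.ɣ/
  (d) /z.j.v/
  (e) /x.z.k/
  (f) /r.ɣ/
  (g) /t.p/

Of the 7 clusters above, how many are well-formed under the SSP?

(a) /g.ʃ.t/: profile 1-2-1 — violates.
(b) /s.l/: profile 2-4 — obeys.
(c) /ʃ.ɣ/: profile 2-2 — violates.
(d) /z.j.v/: profile 2-5-2 — violates.
(e) /x.z.k/: profile 2-2-1 — violates.
(f) /r.ɣ/: profile 4-2 — violates.
(g) /t.p/: profile 1-1 — violates.

1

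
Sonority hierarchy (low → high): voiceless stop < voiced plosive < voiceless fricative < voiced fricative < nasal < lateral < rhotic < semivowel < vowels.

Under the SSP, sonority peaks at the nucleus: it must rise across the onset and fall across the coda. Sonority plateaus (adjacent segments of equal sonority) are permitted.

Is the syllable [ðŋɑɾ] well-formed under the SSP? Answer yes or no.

Onset: /ð/ is a voiced fricative (sonority 4), /ŋ/ is a nasal (sonority 5); then the nucleus /ɑ/ (sonority 9).
Onset profile 4-5-9 — rises to the nucleus.
Coda: /ɾ/ is a rhotic (sonority 7).
Coda profile 9-7 — falls from the nucleus.

yes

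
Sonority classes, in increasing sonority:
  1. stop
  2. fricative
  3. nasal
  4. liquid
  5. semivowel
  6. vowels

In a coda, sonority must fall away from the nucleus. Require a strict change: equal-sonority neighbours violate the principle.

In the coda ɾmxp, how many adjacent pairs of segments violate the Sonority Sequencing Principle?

/ɾ/ is a liquid (sonority 4).
/m/ is a nasal (sonority 3).
/x/ is a fricative (sonority 2).
/p/ is a stop (sonority 1).
/ɾ/→/m/: 4→3 (falls) — ok.
/m/→/x/: 3→2 (falls) — ok.
/x/→/p/: 2→1 (falls) — ok.

0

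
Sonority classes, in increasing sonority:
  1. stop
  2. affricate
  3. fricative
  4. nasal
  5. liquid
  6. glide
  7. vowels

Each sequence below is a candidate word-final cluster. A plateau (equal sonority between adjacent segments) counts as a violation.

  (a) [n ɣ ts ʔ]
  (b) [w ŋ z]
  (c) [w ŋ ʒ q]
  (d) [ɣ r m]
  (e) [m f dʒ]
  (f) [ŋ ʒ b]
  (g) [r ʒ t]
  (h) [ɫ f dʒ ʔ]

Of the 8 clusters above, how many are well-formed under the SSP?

(a) sonority 4-3-2-1: well-formed.
(b) sonority 6-4-3: well-formed.
(c) sonority 6-4-3-1: well-formed.
(d) sonority 3-5-4: ill-formed.
(e) sonority 4-3-2: well-formed.
(f) sonority 4-3-1: well-formed.
(g) sonority 5-3-1: well-formed.
(h) sonority 5-3-2-1: well-formed.

7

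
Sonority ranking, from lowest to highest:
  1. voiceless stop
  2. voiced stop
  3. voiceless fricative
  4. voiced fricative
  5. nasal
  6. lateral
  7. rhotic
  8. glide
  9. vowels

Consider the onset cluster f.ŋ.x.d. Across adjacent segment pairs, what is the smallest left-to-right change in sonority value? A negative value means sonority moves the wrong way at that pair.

-2

/f/ — voiceless fricative, sonority 3.
/ŋ/ — nasal, sonority 5.
/x/ — voiceless fricative, sonority 3.
/d/ — voiced stop, sonority 2.
/f/→/ŋ/: change +2.
/ŋ/→/x/: change -2.
/x/→/d/: change -1.
Minimum = -2.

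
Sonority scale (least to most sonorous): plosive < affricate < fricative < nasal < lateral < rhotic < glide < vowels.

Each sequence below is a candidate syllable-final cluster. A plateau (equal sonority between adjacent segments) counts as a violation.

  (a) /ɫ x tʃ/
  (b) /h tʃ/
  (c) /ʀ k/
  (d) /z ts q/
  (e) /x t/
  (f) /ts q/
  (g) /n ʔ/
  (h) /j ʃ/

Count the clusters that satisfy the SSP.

(a) 5-3-2 → obeys
(b) 3-2 → obeys
(c) 6-1 → obeys
(d) 3-2-1 → obeys
(e) 3-1 → obeys
(f) 2-1 → obeys
(g) 4-1 → obeys
(h) 7-3 → obeys

8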